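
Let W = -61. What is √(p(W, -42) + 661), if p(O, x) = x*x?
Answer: 5*√97 ≈ 49.244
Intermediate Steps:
p(O, x) = x²
√(p(W, -42) + 661) = √((-42)² + 661) = √(1764 + 661) = √2425 = 5*√97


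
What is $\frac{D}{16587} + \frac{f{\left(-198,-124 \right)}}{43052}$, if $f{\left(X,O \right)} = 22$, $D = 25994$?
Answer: $\frac{559729301}{357051762} \approx 1.5676$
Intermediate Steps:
$\frac{D}{16587} + \frac{f{\left(-198,-124 \right)}}{43052} = \frac{25994}{16587} + \frac{22}{43052} = 25994 \cdot \frac{1}{16587} + 22 \cdot \frac{1}{43052} = \frac{25994}{16587} + \frac{11}{21526} = \frac{559729301}{357051762}$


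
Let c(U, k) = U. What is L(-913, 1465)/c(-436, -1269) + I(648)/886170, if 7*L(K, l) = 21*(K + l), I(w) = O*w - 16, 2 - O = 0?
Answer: -336454/88617 ≈ -3.7967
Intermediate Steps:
O = 2 (O = 2 - 1*0 = 2 + 0 = 2)
I(w) = -16 + 2*w (I(w) = 2*w - 16 = -16 + 2*w)
L(K, l) = 3*K + 3*l (L(K, l) = (21*(K + l))/7 = (21*K + 21*l)/7 = 3*K + 3*l)
L(-913, 1465)/c(-436, -1269) + I(648)/886170 = (3*(-913) + 3*1465)/(-436) + (-16 + 2*648)/886170 = (-2739 + 4395)*(-1/436) + (-16 + 1296)*(1/886170) = 1656*(-1/436) + 1280*(1/886170) = -414/109 + 128/88617 = -336454/88617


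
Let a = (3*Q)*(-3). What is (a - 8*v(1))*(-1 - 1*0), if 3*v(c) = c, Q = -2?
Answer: -46/3 ≈ -15.333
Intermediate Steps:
v(c) = c/3
a = 18 (a = (3*(-2))*(-3) = -6*(-3) = 18)
(a - 8*v(1))*(-1 - 1*0) = (18 - 8/3)*(-1 - 1*0) = (18 - 8*⅓)*(-1 + 0) = (18 - 8/3)*(-1) = (46/3)*(-1) = -46/3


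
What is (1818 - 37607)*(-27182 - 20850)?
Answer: 1719017248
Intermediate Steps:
(1818 - 37607)*(-27182 - 20850) = -35789*(-48032) = 1719017248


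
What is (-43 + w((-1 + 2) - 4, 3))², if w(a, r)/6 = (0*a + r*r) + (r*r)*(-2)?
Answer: 9409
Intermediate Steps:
w(a, r) = -6*r² (w(a, r) = 6*((0*a + r*r) + (r*r)*(-2)) = 6*((0 + r²) + r²*(-2)) = 6*(r² - 2*r²) = 6*(-r²) = -6*r²)
(-43 + w((-1 + 2) - 4, 3))² = (-43 - 6*3²)² = (-43 - 6*9)² = (-43 - 54)² = (-97)² = 9409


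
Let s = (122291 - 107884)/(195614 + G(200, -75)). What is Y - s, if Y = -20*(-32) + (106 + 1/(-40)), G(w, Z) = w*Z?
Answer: 2694382433/3612280 ≈ 745.90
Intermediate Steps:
G(w, Z) = Z*w
s = 14407/180614 (s = (122291 - 107884)/(195614 - 75*200) = 14407/(195614 - 15000) = 14407/180614 ≈ 0.079767)
Y = 29839/40 (Y = 640 + (106 - 1/40) = 640 + 4239/40 = 29839/40 ≈ 745.97)
Y - s = 29839/40 - 1*14407/180614 = 29839/40 - 14407/180614 = 2694382433/3612280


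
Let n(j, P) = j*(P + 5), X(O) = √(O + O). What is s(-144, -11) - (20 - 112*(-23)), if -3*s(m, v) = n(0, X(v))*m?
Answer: -2596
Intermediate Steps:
X(O) = √2*√O (X(O) = √(2*O) = √2*√O)
n(j, P) = j*(5 + P)
s(m, v) = 0 (s(m, v) = -0*(5 + √2*√v)*m/3 = -0*m = -⅓*0 = 0)
s(-144, -11) - (20 - 112*(-23)) = 0 - (20 - 112*(-23)) = 0 - (20 + 2576) = 0 - 1*2596 = 0 - 2596 = -2596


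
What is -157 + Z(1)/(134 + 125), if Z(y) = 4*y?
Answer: -40659/259 ≈ -156.98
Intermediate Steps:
-157 + Z(1)/(134 + 125) = -157 + (4*1)/(134 + 125) = -157 + 4/259 = -40659/259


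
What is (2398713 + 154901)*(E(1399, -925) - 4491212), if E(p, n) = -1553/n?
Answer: -10608656236392858/925 ≈ -1.1469e+13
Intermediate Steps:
(2398713 + 154901)*(E(1399, -925) - 4491212) = (2398713 + 154901)*(-1553/(-925) - 4491212) = 2553614*(-1553*(-1/925) - 4491212) = 2553614*(1553/925 - 4491212) = 2553614*(-4154369547/925) = -10608656236392858/925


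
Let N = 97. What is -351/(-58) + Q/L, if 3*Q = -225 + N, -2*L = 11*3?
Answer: 49597/5742 ≈ 8.6376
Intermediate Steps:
L = -33/2 (L = -11*3/2 = -½*33 = -33/2 ≈ -16.500)
Q = -128/3 (Q = (-225 + 97)/3 = (⅓)*(-128) = -128/3 ≈ -42.667)
-351/(-58) + Q/L = -351/(-58) - 128/(3*(-33/2)) = -351*(-1/58) - 128/3*(-2/33) = 351/58 + 256/99 = 49597/5742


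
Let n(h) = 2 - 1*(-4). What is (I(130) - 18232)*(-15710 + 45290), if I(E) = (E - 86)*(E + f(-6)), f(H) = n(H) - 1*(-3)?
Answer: -358391280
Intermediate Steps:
n(h) = 6 (n(h) = 2 + 4 = 6)
f(H) = 9 (f(H) = 6 - 1*(-3) = 6 + 3 = 9)
I(E) = (-86 + E)*(9 + E) (I(E) = (E - 86)*(E + 9) = (-86 + E)*(9 + E))
(I(130) - 18232)*(-15710 + 45290) = ((-774 + 130**2 - 77*130) - 18232)*(-15710 + 45290) = ((-774 + 16900 - 10010) - 18232)*29580 = (6116 - 18232)*29580 = -12116*29580 = -358391280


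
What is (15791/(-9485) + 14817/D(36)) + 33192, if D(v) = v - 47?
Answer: 302034034/9485 ≈ 31843.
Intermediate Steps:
D(v) = -47 + v
(15791/(-9485) + 14817/D(36)) + 33192 = (15791/(-9485) + 14817/(-47 + 36)) + 33192 = (15791*(-1/9485) + 14817/(-11)) + 33192 = (-15791/9485 + 14817*(-1/11)) + 33192 = (-15791/9485 - 1347) + 33192 = -12792086/9485 + 33192 = 302034034/9485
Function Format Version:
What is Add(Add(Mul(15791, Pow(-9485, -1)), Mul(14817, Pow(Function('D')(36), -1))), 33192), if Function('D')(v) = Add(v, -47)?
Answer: Rational(302034034, 9485) ≈ 31843.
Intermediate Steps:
Function('D')(v) = Add(-47, v)
Add(Add(Mul(15791, Pow(-9485, -1)), Mul(14817, Pow(Function('D')(36), -1))), 33192) = Add(Add(Mul(15791, Pow(-9485, -1)), Mul(14817, Pow(Add(-47, 36), -1))), 33192) = Add(Add(Mul(15791, Rational(-1, 9485)), Mul(14817, Pow(-11, -1))), 33192) = Add(Add(Rational(-15791, 9485), Mul(14817, Rational(-1, 11))), 33192) = Add(Add(Rational(-15791, 9485), -1347), 33192) = Add(Rational(-12792086, 9485), 33192) = Rational(302034034, 9485)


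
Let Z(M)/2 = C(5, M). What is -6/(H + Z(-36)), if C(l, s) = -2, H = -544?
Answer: 3/274 ≈ 0.010949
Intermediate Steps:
Z(M) = -4 (Z(M) = 2*(-2) = -4)
-6/(H + Z(-36)) = -6/(-544 - 4) = -6/(-548) = -6*(-1/548) = 3/274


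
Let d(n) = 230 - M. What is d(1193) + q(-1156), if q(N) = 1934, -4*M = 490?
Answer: 4573/2 ≈ 2286.5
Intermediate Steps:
M = -245/2 (M = -¼*490 = -245/2 ≈ -122.50)
d(n) = 705/2 (d(n) = 230 - 1*(-245/2) = 230 + 245/2 = 705/2)
d(1193) + q(-1156) = 705/2 + 1934 = 4573/2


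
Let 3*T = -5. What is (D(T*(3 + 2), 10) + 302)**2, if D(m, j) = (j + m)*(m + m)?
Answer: 6091024/81 ≈ 75198.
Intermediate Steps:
T = -5/3 (T = (1/3)*(-5) = -5/3 ≈ -1.6667)
D(m, j) = 2*m*(j + m) (D(m, j) = (j + m)*(2*m) = 2*m*(j + m))
(D(T*(3 + 2), 10) + 302)**2 = (2*(-5*(3 + 2)/3)*(10 - 5*(3 + 2)/3) + 302)**2 = (2*(-5/3*5)*(10 - 5/3*5) + 302)**2 = (2*(-25/3)*(10 - 25/3) + 302)**2 = (2*(-25/3)*(5/3) + 302)**2 = (-250/9 + 302)**2 = (2468/9)**2 = 6091024/81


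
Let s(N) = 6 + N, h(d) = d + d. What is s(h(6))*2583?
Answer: 46494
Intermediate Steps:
h(d) = 2*d
s(h(6))*2583 = (6 + 2*6)*2583 = (6 + 12)*2583 = 18*2583 = 46494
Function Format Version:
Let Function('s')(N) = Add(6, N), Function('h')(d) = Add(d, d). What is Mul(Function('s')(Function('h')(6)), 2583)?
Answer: 46494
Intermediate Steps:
Function('h')(d) = Mul(2, d)
Mul(Function('s')(Function('h')(6)), 2583) = Mul(Add(6, Mul(2, 6)), 2583) = Mul(Add(6, 12), 2583) = Mul(18, 2583) = 46494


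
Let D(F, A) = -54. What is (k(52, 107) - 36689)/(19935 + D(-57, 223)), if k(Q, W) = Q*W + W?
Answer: -31018/19881 ≈ -1.5602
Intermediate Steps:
k(Q, W) = W + Q*W
(k(52, 107) - 36689)/(19935 + D(-57, 223)) = (107*(1 + 52) - 36689)/(19935 - 54) = (107*53 - 36689)/19881 = (5671 - 36689)*(1/19881) = -31018*1/19881 = -31018/19881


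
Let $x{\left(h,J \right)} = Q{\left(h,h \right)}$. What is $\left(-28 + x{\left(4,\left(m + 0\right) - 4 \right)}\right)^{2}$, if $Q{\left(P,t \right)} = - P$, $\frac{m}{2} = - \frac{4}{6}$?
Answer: $1024$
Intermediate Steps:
$m = - \frac{4}{3}$ ($m = 2 \left(- \frac{4}{6}\right) = 2 \left(\left(-4\right) \frac{1}{6}\right) = 2 \left(- \frac{2}{3}\right) = - \frac{4}{3} \approx -1.3333$)
$x{\left(h,J \right)} = - h$
$\left(-28 + x{\left(4,\left(m + 0\right) - 4 \right)}\right)^{2} = \left(-28 - 4\right)^{2} = \left(-32\right)^{2} = 1024$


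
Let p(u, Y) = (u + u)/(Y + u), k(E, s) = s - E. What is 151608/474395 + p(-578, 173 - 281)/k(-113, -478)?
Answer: 748254530/2375675281 ≈ 0.31496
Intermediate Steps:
p(u, Y) = 2*u/(Y + u) (p(u, Y) = (2*u)/(Y + u) = 2*u/(Y + u))
151608/474395 + p(-578, 173 - 281)/k(-113, -478) = 151608/474395 + (2*(-578)/((173 - 281) - 578))/(-478 - 1*(-113)) = 151608*(1/474395) + (2*(-578)/(-108 - 578))/(-478 + 113) = 151608/474395 + (2*(-578)/(-686))/(-365) = 151608/474395 + (2*(-578)*(-1/686))*(-1/365) = 151608/474395 + (578/343)*(-1/365) = 151608/474395 - 578/125195 = 748254530/2375675281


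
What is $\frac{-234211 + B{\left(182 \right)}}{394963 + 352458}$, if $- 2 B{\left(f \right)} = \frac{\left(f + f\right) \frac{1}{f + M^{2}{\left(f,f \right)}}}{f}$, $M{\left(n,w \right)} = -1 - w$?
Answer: $- \frac{7886118582}{25166412491} \approx -0.31336$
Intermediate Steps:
$B{\left(f \right)} = - \frac{1}{f + \left(-1 - f\right)^{2}}$ ($B{\left(f \right)} = - \frac{\frac{f + f}{f + \left(-1 - f\right)^{2}} \frac{1}{f}}{2} = - \frac{\frac{2 f}{f + \left(-1 - f\right)^{2}} \frac{1}{f}}{2} = - \frac{2 \frac{1}{f + \left(-1 - f\right)^{2}}}{2} = - \frac{1}{f + \left(-1 - f\right)^{2}}$)
$\frac{-234211 + B{\left(182 \right)}}{394963 + 352458} = \frac{-234211 - \frac{1}{182 + \left(1 + 182\right)^{2}}}{394963 + 352458} = \frac{-234211 - \frac{1}{182 + 183^{2}}}{747421} = \left(-234211 - \frac{1}{182 + 33489}\right) \frac{1}{747421} = \left(-234211 - \frac{1}{33671}\right) \frac{1}{747421} = \left(- \frac{7886118582}{33671}\right) \frac{1}{747421} = - \frac{7886118582}{25166412491}$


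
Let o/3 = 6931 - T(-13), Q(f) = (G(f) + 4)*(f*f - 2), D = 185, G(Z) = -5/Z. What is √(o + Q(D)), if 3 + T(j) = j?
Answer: √214670226/37 ≈ 395.99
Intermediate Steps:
T(j) = -3 + j
Q(f) = (-2 + f²)*(4 - 5/f) (Q(f) = (-5/f + 4)*(f*f - 2) = (4 - 5/f)*(f² - 2) = (4 - 5/f)*(-2 + f²) = (-2 + f²)*(4 - 5/f))
o = 20841 (o = 3*(6931 - (-3 - 13)) = 3*(6931 - 1*(-16)) = 3*(6931 + 16) = 3*6947 = 20841)
√(o + Q(D)) = √(20841 + (-8 - 5*185 + 4*185² + 10/185)) = √(20841 + (-8 - 925 + 4*34225 + 10*(1/185))) = √(20841 + (-8 - 925 + 136900 + 2/37)) = √(20841 + 5030781/37) = √(5801898/37) = √214670226/37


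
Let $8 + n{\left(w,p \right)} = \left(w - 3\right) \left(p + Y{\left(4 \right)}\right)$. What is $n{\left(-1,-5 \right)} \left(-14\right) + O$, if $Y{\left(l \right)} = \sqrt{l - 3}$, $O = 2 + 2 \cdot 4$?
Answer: $-102$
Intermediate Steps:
$O = 10$ ($O = 2 + 8 = 10$)
$Y{\left(l \right)} = \sqrt{-3 + l}$
$n{\left(w,p \right)} = -8 + \left(1 + p\right) \left(-3 + w\right)$ ($n{\left(w,p \right)} = -8 + \left(w - 3\right) \left(p + \sqrt{-3 + 4}\right) = -8 + \left(-3 + w\right) \left(p + \sqrt{1}\right) = -8 + \left(-3 + w\right) \left(p + 1\right) = -8 + \left(-3 + w\right) \left(1 + p\right) = -8 + \left(1 + p\right) \left(-3 + w\right)$)
$n{\left(-1,-5 \right)} \left(-14\right) + O = \left(-11 - 1 - -15 - -5\right) \left(-14\right) + 10 = \left(-11 - 1 + 15 + 5\right) \left(-14\right) + 10 = 8 \left(-14\right) + 10 = -112 + 10 = -102$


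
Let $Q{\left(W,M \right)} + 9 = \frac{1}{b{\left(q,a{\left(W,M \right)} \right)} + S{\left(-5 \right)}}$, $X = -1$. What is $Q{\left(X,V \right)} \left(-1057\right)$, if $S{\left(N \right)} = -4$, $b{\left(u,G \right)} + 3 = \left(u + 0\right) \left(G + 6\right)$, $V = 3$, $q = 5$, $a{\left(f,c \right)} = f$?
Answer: $\frac{170177}{18} \approx 9454.3$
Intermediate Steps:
$b{\left(u,G \right)} = -3 + u \left(6 + G\right)$ ($b{\left(u,G \right)} = -3 + \left(u + 0\right) \left(G + 6\right) = -3 + u \left(6 + G\right)$)
$Q{\left(W,M \right)} = -9 + \frac{1}{23 + 5 W}$ ($Q{\left(W,M \right)} = -9 + \frac{1}{\left(-3 + 6 \cdot 5 + W 5\right) - 4} = -9 + \frac{1}{\left(-3 + 30 + 5 W\right) - 4} = -9 + \frac{1}{\left(27 + 5 W\right) - 4} = -9 + \frac{1}{23 + 5 W}$)
$Q{\left(X,V \right)} \left(-1057\right) = \frac{-206 - -45}{23 + 5 \left(-1\right)} \left(-1057\right) = \frac{-206 + 45}{23 - 5} \left(-1057\right) = \frac{1}{18} \left(-161\right) \left(-1057\right) = \left(- \frac{161}{18}\right) \left(-1057\right) = \frac{170177}{18}$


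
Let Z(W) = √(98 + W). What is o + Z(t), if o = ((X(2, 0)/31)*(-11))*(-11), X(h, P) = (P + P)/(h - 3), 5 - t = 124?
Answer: I*√21 ≈ 4.5826*I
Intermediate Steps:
t = -119 (t = 5 - 1*124 = 5 - 124 = -119)
X(h, P) = 2*P/(-3 + h) (X(h, P) = (2*P)/(-3 + h) = 2*P/(-3 + h))
o = 0 (o = (((2*0/(-3 + 2))/31)*(-11))*(-11) = (((2*0/(-1))*(1/31))*(-11))*(-11) = (((2*0*(-1))*(1/31))*(-11))*(-11) = ((0*(1/31))*(-11))*(-11) = (0*(-11))*(-11) = 0*(-11) = 0)
o + Z(t) = 0 + √(98 - 119) = 0 + √(-21) = 0 + I*√21 = I*√21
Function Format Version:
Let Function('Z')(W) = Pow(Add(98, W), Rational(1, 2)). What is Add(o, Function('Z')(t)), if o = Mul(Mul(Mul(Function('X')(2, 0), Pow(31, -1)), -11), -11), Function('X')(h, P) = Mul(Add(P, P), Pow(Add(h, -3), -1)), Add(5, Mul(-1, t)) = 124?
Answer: Mul(I, Pow(21, Rational(1, 2))) ≈ Mul(4.5826, I)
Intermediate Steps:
t = -119 (t = Add(5, Mul(-1, 124)) = Add(5, -124) = -119)
Function('X')(h, P) = Mul(2, P, Pow(Add(-3, h), -1)) (Function('X')(h, P) = Mul(Mul(2, P), Pow(Add(-3, h), -1)) = Mul(2, P, Pow(Add(-3, h), -1)))
o = 0 (o = Mul(Mul(Mul(Mul(2, 0, Pow(Add(-3, 2), -1)), Pow(31, -1)), -11), -11) = Mul(Mul(Mul(Mul(2, 0, Pow(-1, -1)), Rational(1, 31)), -11), -11) = Mul(Mul(Mul(Mul(2, 0, -1), Rational(1, 31)), -11), -11) = Mul(Mul(Mul(0, Rational(1, 31)), -11), -11) = Mul(Mul(0, -11), -11) = Mul(0, -11) = 0)
Add(o, Function('Z')(t)) = Add(0, Pow(Add(98, -119), Rational(1, 2))) = Add(0, Pow(-21, Rational(1, 2))) = Add(0, Mul(I, Pow(21, Rational(1, 2)))) = Mul(I, Pow(21, Rational(1, 2)))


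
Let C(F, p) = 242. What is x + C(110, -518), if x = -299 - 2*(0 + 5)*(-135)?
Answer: 1293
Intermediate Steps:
x = 1051 (x = -299 - 2*5*(-135) = -299 - 10*(-135) = -299 + 1350 = 1051)
x + C(110, -518) = 1051 + 242 = 1293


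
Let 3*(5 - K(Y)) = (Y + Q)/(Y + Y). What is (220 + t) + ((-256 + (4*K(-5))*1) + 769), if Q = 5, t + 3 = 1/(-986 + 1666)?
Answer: 510001/680 ≈ 750.00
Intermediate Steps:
t = -2039/680 (t = -3 + 1/(-986 + 1666) = -3 + 1/680 = -2039/680 ≈ -2.9985)
K(Y) = 5 - (5 + Y)/(6*Y) (K(Y) = 5 - (Y + 5)/(3*(Y + Y)) = 5 - (5 + Y)/(3*(2*Y)) = 5 - (5 + Y)*1/(2*Y)/3 = 5 - (5 + Y)/(6*Y))
(220 + t) + ((-256 + (4*K(-5))*1) + 769) = (220 - 2039/680) + ((-256 + (4*((1/6)*(-5 + 29*(-5))/(-5)))*1) + 769) = 147561/680 + ((-256 + (4*((1/6)*(-1/5)*(-5 - 145)))*1) + 769) = 147561/680 + ((-256 + (4*((1/6)*(-1/5)*(-150)))*1) + 769) = 147561/680 + ((-256 + (4*5)*1) + 769) = 147561/680 + ((-256 + 20*1) + 769) = 147561/680 + ((-256 + 20) + 769) = 147561/680 + (-236 + 769) = 147561/680 + 533 = 510001/680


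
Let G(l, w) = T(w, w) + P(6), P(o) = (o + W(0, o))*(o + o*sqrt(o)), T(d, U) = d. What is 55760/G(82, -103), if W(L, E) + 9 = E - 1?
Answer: -5074160/7417 - 669120*sqrt(6)/7417 ≈ -905.10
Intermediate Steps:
W(L, E) = -10 + E (W(L, E) = -9 + (E - 1) = -9 + (-1 + E) = -10 + E)
P(o) = (-10 + 2*o)*(o + o**(3/2)) (P(o) = (o + (-10 + o))*(o + o*sqrt(o)) = (-10 + 2*o)*(o + o**(3/2)))
G(l, w) = 12 + w + 12*sqrt(6) (G(l, w) = w + (-10*6 - 60*sqrt(6) + 2*6**2 + 2*6**(5/2)) = w + (-60 - 60*sqrt(6) + 2*36 + 2*(36*sqrt(6))) = w + (-60 - 60*sqrt(6) + 72 + 72*sqrt(6)) = w + (12 + 12*sqrt(6)) = 12 + w + 12*sqrt(6))
55760/G(82, -103) = 55760/(12 - 103 + 12*sqrt(6)) = 55760/(-91 + 12*sqrt(6))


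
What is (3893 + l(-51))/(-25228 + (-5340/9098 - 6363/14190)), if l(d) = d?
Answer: -82667430340/542847351089 ≈ -0.15228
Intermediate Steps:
(3893 + l(-51))/(-25228 + (-5340/9098 - 6363/14190)) = (3893 - 51)/(-25228 + (-5340/9098 - 6363/14190)) = 3842/(-25228 + (-5340*1/9098 - 6363*1/14190)) = 3842/(-25228 + (-2670/4549 - 2121/4730)) = 3842/(-25228 - 22277529/21516770) = 3842/(-542847351089/21516770) = 3842*(-21516770/542847351089) = -82667430340/542847351089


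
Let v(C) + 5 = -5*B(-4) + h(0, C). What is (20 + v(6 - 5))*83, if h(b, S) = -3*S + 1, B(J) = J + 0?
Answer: 2739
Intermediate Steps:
B(J) = J
h(b, S) = 1 - 3*S
v(C) = 16 - 3*C (v(C) = -5 + (-5*(-4) + (1 - 3*C)) = -5 + (20 + (1 - 3*C)) = -5 + (21 - 3*C) = 16 - 3*C)
(20 + v(6 - 5))*83 = (20 + (16 - 3*(6 - 5)))*83 = (20 + (16 - 3*1))*83 = (20 + (16 - 3))*83 = (20 + 13)*83 = 33*83 = 2739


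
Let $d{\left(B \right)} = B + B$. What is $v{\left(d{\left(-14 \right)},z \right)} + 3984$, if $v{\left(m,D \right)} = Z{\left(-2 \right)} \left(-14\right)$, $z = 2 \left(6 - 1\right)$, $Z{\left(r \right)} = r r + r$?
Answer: $3956$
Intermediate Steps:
$Z{\left(r \right)} = r + r^{2}$ ($Z{\left(r \right)} = r^{2} + r = r + r^{2}$)
$z = 10$ ($z = 2 \cdot 5 = 10$)
$d{\left(B \right)} = 2 B$
$v{\left(m,D \right)} = -28$ ($v{\left(m,D \right)} = - 2 \left(1 - 2\right) \left(-14\right) = \left(-2\right) \left(-1\right) \left(-14\right) = 2 \left(-14\right) = -28$)
$v{\left(d{\left(-14 \right)},z \right)} + 3984 = -28 + 3984 = 3956$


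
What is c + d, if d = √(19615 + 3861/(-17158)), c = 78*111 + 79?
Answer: 8737 + √5774530201822/17158 ≈ 8877.0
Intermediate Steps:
c = 8737 (c = 8658 + 79 = 8737)
d = √5774530201822/17158 (d = √(19615 + 3861*(-1/17158)) = √(19615 - 3861/17158) = √(336550309/17158) = √5774530201822/17158 ≈ 140.05)
c + d = 8737 + √5774530201822/17158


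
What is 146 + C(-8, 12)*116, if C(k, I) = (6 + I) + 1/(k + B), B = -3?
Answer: 24458/11 ≈ 2223.5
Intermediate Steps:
C(k, I) = 6 + I + 1/(-3 + k) (C(k, I) = (6 + I) + 1/(k - 3) = (6 + I) + 1/(-3 + k) = 6 + I + 1/(-3 + k))
146 + C(-8, 12)*116 = 146 + ((-17 - 3*12 + 6*(-8) + 12*(-8))/(-3 - 8))*116 = 146 + ((-17 - 36 - 48 - 96)/(-11))*116 = 146 - 1/11*(-197)*116 = 146 + (197/11)*116 = 146 + 22852/11 = 24458/11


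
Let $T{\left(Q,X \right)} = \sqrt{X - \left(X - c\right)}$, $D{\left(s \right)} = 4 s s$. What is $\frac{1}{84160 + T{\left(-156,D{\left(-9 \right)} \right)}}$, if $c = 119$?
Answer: $\frac{84160}{7082905481} - \frac{\sqrt{119}}{7082905481} \approx 1.1881 \cdot 10^{-5}$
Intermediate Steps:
$D{\left(s \right)} = 4 s^{2}$
$T{\left(Q,X \right)} = \sqrt{119}$ ($T{\left(Q,X \right)} = \sqrt{X - \left(-119 + X\right)} = \sqrt{119}$)
$\frac{1}{84160 + T{\left(-156,D{\left(-9 \right)} \right)}} = \frac{1}{84160 + \sqrt{119}}$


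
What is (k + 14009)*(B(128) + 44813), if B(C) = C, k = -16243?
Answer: -100398194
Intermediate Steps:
(k + 14009)*(B(128) + 44813) = (-16243 + 14009)*(128 + 44813) = -2234*44941 = -100398194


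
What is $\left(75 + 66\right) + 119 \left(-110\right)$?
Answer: $-12949$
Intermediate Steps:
$\left(75 + 66\right) + 119 \left(-110\right) = 141 - 13090 = -12949$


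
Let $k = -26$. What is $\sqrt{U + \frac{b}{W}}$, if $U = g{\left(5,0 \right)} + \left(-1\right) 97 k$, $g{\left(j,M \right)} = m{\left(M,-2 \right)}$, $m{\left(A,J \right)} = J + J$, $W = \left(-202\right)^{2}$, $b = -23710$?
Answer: $\frac{3 \sqrt{11413418}}{202} \approx 50.174$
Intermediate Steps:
$W = 40804$
$m{\left(A,J \right)} = 2 J$
$g{\left(j,M \right)} = -4$ ($g{\left(j,M \right)} = 2 \left(-2\right) = -4$)
$U = 2518$ ($U = -4 + \left(-1\right) 97 \left(-26\right) = -4 - -2522 = -4 + 2522 = 2518$)
$\sqrt{U + \frac{b}{W}} = \sqrt{2518 - \frac{23710}{40804}} = \sqrt{2518 - \frac{11855}{20402}} = \sqrt{\frac{51360381}{20402}} = \frac{3 \sqrt{11413418}}{202}$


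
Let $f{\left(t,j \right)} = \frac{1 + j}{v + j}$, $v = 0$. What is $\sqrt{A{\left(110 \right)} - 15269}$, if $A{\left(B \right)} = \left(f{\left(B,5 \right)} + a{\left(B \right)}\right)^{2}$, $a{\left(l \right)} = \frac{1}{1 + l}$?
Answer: $\frac{2 i \sqrt{1175695871}}{555} \approx 123.56 i$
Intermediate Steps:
$f{\left(t,j \right)} = \frac{1 + j}{j}$ ($f{\left(t,j \right)} = \frac{1 + j}{0 + j} = \frac{1 + j}{j}$)
$A{\left(B \right)} = \left(\frac{6}{5} + \frac{1}{1 + B}\right)^{2}$ ($A{\left(B \right)} = \left(\frac{1 + 5}{5} + \frac{1}{1 + B}\right)^{2} = \left(\frac{1}{5} \cdot 6 + \frac{1}{1 + B}\right)^{2} = \left(\frac{6}{5} + \frac{1}{1 + B}\right)^{2}$)
$\sqrt{A{\left(110 \right)} - 15269} = \sqrt{\frac{\left(11 + 6 \cdot 110\right)^{2}}{25 \left(1 + 110\right)^{2}} - 15269} = \sqrt{\frac{\left(11 + 660\right)^{2}}{25 \cdot 12321} - 15269} = \sqrt{\frac{1}{25} \cdot \frac{1}{12321} \cdot 671^{2} - 15269} = \sqrt{\frac{1}{25} \cdot \frac{1}{12321} \cdot 450241 - 15269} = \sqrt{\frac{450241}{308025} - 15269} = \sqrt{- \frac{4702783484}{308025}} = \frac{2 i \sqrt{1175695871}}{555}$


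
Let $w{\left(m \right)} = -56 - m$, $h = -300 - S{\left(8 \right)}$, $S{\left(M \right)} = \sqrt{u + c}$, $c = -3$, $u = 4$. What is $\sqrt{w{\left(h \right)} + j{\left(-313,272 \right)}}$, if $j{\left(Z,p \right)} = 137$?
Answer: $\sqrt{382} \approx 19.545$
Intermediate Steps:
$S{\left(M \right)} = 1$ ($S{\left(M \right)} = \sqrt{4 - 3} = \sqrt{1} = 1$)
$h = -301$ ($h = -300 - 1 = -301$)
$\sqrt{w{\left(h \right)} + j{\left(-313,272 \right)}} = \sqrt{\left(-56 - -301\right) + 137} = \sqrt{\left(-56 + 301\right) + 137} = \sqrt{245 + 137} = \sqrt{382}$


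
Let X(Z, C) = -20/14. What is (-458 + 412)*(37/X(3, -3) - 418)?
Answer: 102097/5 ≈ 20419.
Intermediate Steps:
X(Z, C) = -10/7 (X(Z, C) = -20*1/14 = -10/7)
(-458 + 412)*(37/X(3, -3) - 418) = (-458 + 412)*(37/(-10/7) - 418) = -46*(37*(-7/10) - 418) = -46*(-259/10 - 418) = -46*(-4439/10) = 102097/5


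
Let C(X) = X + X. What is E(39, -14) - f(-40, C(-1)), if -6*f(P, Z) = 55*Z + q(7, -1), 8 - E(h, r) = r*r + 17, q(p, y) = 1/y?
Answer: -447/2 ≈ -223.50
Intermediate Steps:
E(h, r) = -9 - r**2 (E(h, r) = 8 - (r*r + 17) = 8 - (r**2 + 17) = 8 - (17 + r**2) = 8 + (-17 - r**2) = -9 - r**2)
C(X) = 2*X
f(P, Z) = 1/6 - 55*Z/6 (f(P, Z) = -(55*Z + 1/(-1))/6 = -(55*Z - 1)/6 = -(-1 + 55*Z)/6 = 1/6 - 55*Z/6)
E(39, -14) - f(-40, C(-1)) = (-9 - 1*(-14)**2) - (1/6 - 55*(-1)/3) = (-9 - 1*196) - (1/6 - 55/6*(-2)) = (-9 - 196) - (1/6 + 55/3) = -205 - 1*37/2 = -205 - 37/2 = -447/2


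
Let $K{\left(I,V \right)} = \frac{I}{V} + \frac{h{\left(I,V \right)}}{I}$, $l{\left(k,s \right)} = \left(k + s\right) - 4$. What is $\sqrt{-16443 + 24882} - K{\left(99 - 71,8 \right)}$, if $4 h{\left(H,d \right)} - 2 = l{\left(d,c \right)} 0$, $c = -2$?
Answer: $- \frac{197}{56} + \sqrt{8439} \approx 88.346$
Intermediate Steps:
$l{\left(k,s \right)} = -4 + k + s$
$h{\left(H,d \right)} = \frac{1}{2}$ ($h{\left(H,d \right)} = \frac{1}{2} + \frac{\left(-4 + d - 2\right) 0}{4} = \frac{1}{2} + \frac{\left(-6 + d\right) 0}{4} = \frac{1}{2} + \frac{1}{4} \cdot 0 = \frac{1}{2} + 0 = \frac{1}{2}$)
$K{\left(I,V \right)} = \frac{1}{2 I} + \frac{I}{V}$ ($K{\left(I,V \right)} = \frac{I}{V} + \frac{1}{2 I} = \frac{1}{2 I} + \frac{I}{V}$)
$\sqrt{-16443 + 24882} - K{\left(99 - 71,8 \right)} = \sqrt{-16443 + 24882} - \left(\frac{1}{2 \left(99 - 71\right)} + \frac{99 - 71}{8}\right) = \sqrt{8439} - \left(\frac{1}{2 \left(99 - 71\right)} + \left(99 - 71\right) \frac{1}{8}\right) = \sqrt{8439} - \left(\frac{1}{2 \cdot 28} + 28 \cdot \frac{1}{8}\right) = \sqrt{8439} - \left(\frac{1}{2} \cdot \frac{1}{28} + \frac{7}{2}\right) = \sqrt{8439} - \left(\frac{1}{56} + \frac{7}{2}\right) = \sqrt{8439} - \frac{197}{56} = - \frac{197}{56} + \sqrt{8439}$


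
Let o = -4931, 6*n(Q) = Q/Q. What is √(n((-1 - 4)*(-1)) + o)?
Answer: I*√177510/6 ≈ 70.22*I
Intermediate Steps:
n(Q) = ⅙ (n(Q) = (Q/Q)/6 = (⅙)*1 = ⅙)
√(n((-1 - 4)*(-1)) + o) = √(⅙ - 4931) = √(-29585/6) = I*√177510/6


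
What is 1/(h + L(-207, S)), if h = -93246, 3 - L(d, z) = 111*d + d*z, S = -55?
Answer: -1/81651 ≈ -1.2247e-5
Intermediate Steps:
L(d, z) = 3 - 111*d - d*z (L(d, z) = 3 - (111*d + d*z) = 3 + (-111*d - d*z) = 3 - 111*d - d*z)
1/(h + L(-207, S)) = 1/(-93246 + (3 - 111*(-207) - 1*(-207)*(-55))) = 1/(-93246 + (3 + 22977 - 11385)) = 1/(-93246 + 11595) = 1/(-81651) = -1/81651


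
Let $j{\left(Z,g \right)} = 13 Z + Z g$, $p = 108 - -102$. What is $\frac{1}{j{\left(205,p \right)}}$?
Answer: $\frac{1}{45715} \approx 2.1875 \cdot 10^{-5}$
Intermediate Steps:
$p = 210$ ($p = 108 + 102 = 210$)
$\frac{1}{j{\left(205,p \right)}} = \frac{1}{205 \left(13 + 210\right)} = \frac{1}{205 \cdot 223} = \frac{1}{45715}$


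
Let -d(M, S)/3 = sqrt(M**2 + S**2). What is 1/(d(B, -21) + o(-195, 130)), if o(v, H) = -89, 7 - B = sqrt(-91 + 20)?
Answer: -1/(89 + 3*sqrt(441 + (7 - I*sqrt(71))**2)) ≈ -0.0066012 - 0.00037428*I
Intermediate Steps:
B = 7 - I*sqrt(71) (B = 7 - sqrt(-91 + 20) = 7 - sqrt(-71) = 7 - I*sqrt(71) ≈ 7.0 - 8.4261*I)
d(M, S) = -3*sqrt(M**2 + S**2)
1/(d(B, -21) + o(-195, 130)) = 1/(-3*sqrt((7 - I*sqrt(71))**2 + (-21)**2) - 89) = 1/(-3*sqrt((7 - I*sqrt(71))**2 + 441) - 89) = 1/(-3*sqrt(441 + (7 - I*sqrt(71))**2) - 89) = 1/(-89 - 3*sqrt(441 + (7 - I*sqrt(71))**2))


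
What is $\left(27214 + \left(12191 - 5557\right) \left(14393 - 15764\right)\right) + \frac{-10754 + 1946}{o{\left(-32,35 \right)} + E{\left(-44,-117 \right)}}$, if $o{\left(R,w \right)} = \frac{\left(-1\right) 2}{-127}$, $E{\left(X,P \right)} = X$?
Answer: $- \frac{8442121564}{931} \approx -9.0678 \cdot 10^{6}$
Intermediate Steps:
$o{\left(R,w \right)} = \frac{2}{127}$ ($o{\left(R,w \right)} = \left(-2\right) \left(- \frac{1}{127}\right) = \frac{2}{127}$)
$\left(27214 + \left(12191 - 5557\right) \left(14393 - 15764\right)\right) + \frac{-10754 + 1946}{o{\left(-32,35 \right)} + E{\left(-44,-117 \right)}} = \left(27214 + \left(12191 - 5557\right) \left(14393 - 15764\right)\right) + \frac{-10754 + 1946}{\frac{2}{127} - 44} = \left(27214 + 6634 \left(-1371\right)\right) - \frac{8808}{- \frac{5586}{127}} = \left(27214 - 9095214\right) - - \frac{186436}{931} = -9068000 + \frac{186436}{931} = - \frac{8442121564}{931}$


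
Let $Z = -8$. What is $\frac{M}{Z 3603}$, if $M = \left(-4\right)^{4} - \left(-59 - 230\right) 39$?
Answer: $- \frac{11527}{28824} \approx -0.39991$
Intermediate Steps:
$M = 11527$ ($M = 256 - \left(-289\right) 39 = 256 - -11271 = 256 + 11271 = 11527$)
$\frac{M}{Z 3603} = \frac{11527}{\left(-8\right) 3603} = \frac{11527}{-28824} = 11527 \left(- \frac{1}{28824}\right) = - \frac{11527}{28824}$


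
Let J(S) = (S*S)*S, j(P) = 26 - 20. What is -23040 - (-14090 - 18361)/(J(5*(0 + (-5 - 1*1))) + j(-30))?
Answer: -207324737/8998 ≈ -23041.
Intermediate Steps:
j(P) = 6
J(S) = S**3 (J(S) = S**2*S = S**3)
-23040 - (-14090 - 18361)/(J(5*(0 + (-5 - 1*1))) + j(-30)) = -23040 - (-14090 - 18361)/((5*(0 + (-5 - 1*1)))**3 + 6) = -23040 - (-32451)/((5*(0 + (-5 - 1)))**3 + 6) = -23040 - (-32451)/((5*(0 - 6))**3 + 6) = -23040 - (-32451)/((5*(-6))**3 + 6) = -23040 - (-32451)/((-30)**3 + 6) = -23040 - (-32451)/(-27000 + 6) = -23040 - (-32451)/(-26994) = -23040 - (-32451)*(-1)/26994 = -23040 - 1*10817/8998 = -23040 - 10817/8998 = -207324737/8998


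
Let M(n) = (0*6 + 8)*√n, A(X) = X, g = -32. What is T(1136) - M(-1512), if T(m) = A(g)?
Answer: -32 - 48*I*√42 ≈ -32.0 - 311.08*I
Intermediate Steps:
T(m) = -32
M(n) = 8*√n (M(n) = (0 + 8)*√n = 8*√n)
T(1136) - M(-1512) = -32 - 8*√(-1512) = -32 - 8*6*I*√42 = -32 - 48*I*√42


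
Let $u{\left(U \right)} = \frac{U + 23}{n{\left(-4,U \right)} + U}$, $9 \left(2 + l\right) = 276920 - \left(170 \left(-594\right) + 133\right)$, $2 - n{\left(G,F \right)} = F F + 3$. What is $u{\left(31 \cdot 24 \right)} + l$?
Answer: $\frac{208816996054}{4975137} \approx 41972.0$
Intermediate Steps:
$n{\left(G,F \right)} = -1 - F^{2}$ ($n{\left(G,F \right)} = 2 - \left(F F + 3\right) = 2 - \left(F^{2} + 3\right) = 2 - \left(3 + F^{2}\right) = -1 - F^{2}$)
$l = \frac{377749}{9}$ ($l = -2 + \frac{276920 - \left(170 \left(-594\right) + 133\right)}{9} = -2 + \frac{276920 - \left(-100980 + 133\right)}{9} = -2 + \frac{276920 - -100847}{9} = -2 + \frac{276920 + 100847}{9} = -2 + \frac{1}{9} \cdot 377767 = -2 + \frac{377767}{9} = \frac{377749}{9} \approx 41972.0$)
$u{\left(U \right)} = \frac{23 + U}{-1 + U - U^{2}}$ ($u{\left(U \right)} = \frac{U + 23}{\left(-1 - U^{2}\right) + U} = \frac{23 + U}{-1 + U - U^{2}}$)
$u{\left(31 \cdot 24 \right)} + l = \frac{-23 - 31 \cdot 24}{1 + \left(31 \cdot 24\right)^{2} - 31 \cdot 24} + \frac{377749}{9} = \frac{-23 - 744}{1 + 744^{2} - 744} + \frac{377749}{9} = \frac{-23 - 744}{1 + 553536 - 744} + \frac{377749}{9} = \frac{1}{552793} \left(-767\right) + \frac{377749}{9} = - \frac{767}{552793} + \frac{377749}{9} = \frac{208816996054}{4975137}$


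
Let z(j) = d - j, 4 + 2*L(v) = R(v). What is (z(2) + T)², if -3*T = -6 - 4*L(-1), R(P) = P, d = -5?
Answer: 625/9 ≈ 69.444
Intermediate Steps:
L(v) = -2 + v/2
z(j) = -5 - j
T = -4/3 (T = -(-6 - 4*(-2 + (½)*(-1)))/3 = -(-6 - 4*(-2 - ½))/3 = -(-6 - 4*(-5/2))/3 = -(-6 + 10)/3 = -⅓*4 = -4/3 ≈ -1.3333)
(z(2) + T)² = ((-5 - 1*2) - 4/3)² = ((-5 - 2) - 4/3)² = (-7 - 4/3)² = (-25/3)² = 625/9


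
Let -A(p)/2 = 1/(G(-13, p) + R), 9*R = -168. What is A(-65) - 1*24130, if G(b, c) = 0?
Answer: -675637/28 ≈ -24130.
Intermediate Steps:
R = -56/3 (R = (⅑)*(-168) = -56/3 ≈ -18.667)
A(p) = 3/28 (A(p) = -2/(0 - 56/3) = -2/(-56/3) = -2*(-3/56) = 3/28)
A(-65) - 1*24130 = 3/28 - 1*24130 = 3/28 - 24130 = -675637/28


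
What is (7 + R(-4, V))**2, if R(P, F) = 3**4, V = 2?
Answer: 7744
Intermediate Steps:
R(P, F) = 81
(7 + R(-4, V))**2 = (7 + 81)**2 = 88**2 = 7744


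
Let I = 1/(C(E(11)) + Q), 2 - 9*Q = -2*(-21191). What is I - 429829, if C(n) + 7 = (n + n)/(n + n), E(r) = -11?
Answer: -18239363795/42434 ≈ -4.2983e+5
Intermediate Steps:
C(n) = -6 (C(n) = -7 + (n + n)/(n + n) = -7 + (2*n)/((2*n)) = -7 + (2*n)*(1/(2*n)) = -7 + 1 = -6)
Q = -42380/9 (Q = 2/9 - (-2)*(-21191)/9 = 2/9 - 1/9*42382 = 2/9 - 42382/9 = -42380/9 ≈ -4708.9)
I = -9/42434 (I = 1/(-6 - 42380/9) = 1/(-42434/9) = -9/42434 ≈ -0.00021209)
I - 429829 = -9/42434 - 429829 = -18239363795/42434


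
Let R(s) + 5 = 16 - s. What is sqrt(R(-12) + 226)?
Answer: sqrt(249) ≈ 15.780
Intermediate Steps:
R(s) = 11 - s (R(s) = -5 + (16 - s) = 11 - s)
sqrt(R(-12) + 226) = sqrt((11 - 1*(-12)) + 226) = sqrt((11 + 12) + 226) = sqrt(23 + 226) = sqrt(249)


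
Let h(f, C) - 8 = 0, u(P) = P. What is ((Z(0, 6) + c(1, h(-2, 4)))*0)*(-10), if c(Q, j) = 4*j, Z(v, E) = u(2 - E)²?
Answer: 0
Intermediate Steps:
h(f, C) = 8 (h(f, C) = 8 + 0 = 8)
Z(v, E) = (2 - E)²
((Z(0, 6) + c(1, h(-2, 4)))*0)*(-10) = (((-2 + 6)² + 4*8)*0)*(-10) = ((4² + 32)*0)*(-10) = ((16 + 32)*0)*(-10) = (48*0)*(-10) = 0*(-10) = 0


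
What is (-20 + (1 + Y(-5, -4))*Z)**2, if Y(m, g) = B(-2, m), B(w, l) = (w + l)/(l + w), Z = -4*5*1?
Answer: 3600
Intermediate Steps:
Z = -20 (Z = -20*1 = -20)
B(w, l) = 1 (B(w, l) = (l + w)/(l + w) = 1)
Y(m, g) = 1
(-20 + (1 + Y(-5, -4))*Z)**2 = (-20 + (1 + 1)*(-20))**2 = (-20 + 2*(-20))**2 = (-20 - 40)**2 = (-60)**2 = 3600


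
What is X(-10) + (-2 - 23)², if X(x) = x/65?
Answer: 8123/13 ≈ 624.85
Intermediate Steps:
X(x) = x/65 (X(x) = x*(1/65) = x/65)
X(-10) + (-2 - 23)² = (1/65)*(-10) + (-2 - 23)² = -2/13 + (-25)² = -2/13 + 625 = 8123/13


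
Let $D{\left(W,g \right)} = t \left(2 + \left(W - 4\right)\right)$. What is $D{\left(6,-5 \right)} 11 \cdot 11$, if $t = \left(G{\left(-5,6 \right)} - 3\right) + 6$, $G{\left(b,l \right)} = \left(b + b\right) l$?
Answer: $-27588$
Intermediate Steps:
$G{\left(b,l \right)} = 2 b l$
$t = -57$ ($t = \left(2 \left(-5\right) 6 - 3\right) + 6 = \left(-60 - 3\right) + 6 = -63 + 6 = -57$)
$D{\left(W,g \right)} = 114 - 57 W$ ($D{\left(W,g \right)} = - 57 \left(2 + \left(W - 4\right)\right) = - 57 \left(2 + \left(-4 + W\right)\right) = - 57 \left(-2 + W\right) = 114 - 57 W$)
$D{\left(6,-5 \right)} 11 \cdot 11 = \left(114 - 342\right) 11 \cdot 11 = \left(-228\right) 11 \cdot 11 = \left(-2508\right) 11 = -27588$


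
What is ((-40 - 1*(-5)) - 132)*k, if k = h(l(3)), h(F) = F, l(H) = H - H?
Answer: 0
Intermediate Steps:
l(H) = 0
k = 0
((-40 - 1*(-5)) - 132)*k = ((-40 - 1*(-5)) - 132)*0 = ((-40 + 5) - 132)*0 = (-35 - 132)*0 = -167*0 = 0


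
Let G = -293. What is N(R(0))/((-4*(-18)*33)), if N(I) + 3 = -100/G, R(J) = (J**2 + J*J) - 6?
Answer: -779/696168 ≈ -0.0011190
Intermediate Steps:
R(J) = -6 + 2*J**2 (R(J) = (J**2 + J**2) - 6 = 2*J**2 - 6 = -6 + 2*J**2)
N(I) = -779/293 (N(I) = -3 - 100/(-293) = -3 - 100*(-1/293) = -3 + 100/293 = -779/293)
N(R(0))/((-4*(-18)*33)) = -779/(293*(-4*(-18)*33)) = -779/(293*(72*33)) = -779/293/2376 = -779/293*1/2376 = -779/696168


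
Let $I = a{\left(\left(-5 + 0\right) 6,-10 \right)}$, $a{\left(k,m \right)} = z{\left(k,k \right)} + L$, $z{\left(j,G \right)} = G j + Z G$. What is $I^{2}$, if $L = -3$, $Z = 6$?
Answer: $514089$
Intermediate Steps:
$z{\left(j,G \right)} = 6 G + G j$ ($z{\left(j,G \right)} = G j + 6 G = 6 G + G j$)
$a{\left(k,m \right)} = -3 + k \left(6 + k\right)$ ($a{\left(k,m \right)} = k \left(6 + k\right) - 3 = -3 + k \left(6 + k\right)$)
$I = 717$ ($I = -3 + \left(-5 + 0\right) 6 \left(6 + \left(-5 + 0\right) 6\right) = -3 + \left(-5\right) 6 \left(6 - 30\right) = -3 - 30 \left(6 - 30\right) = -3 - -720 = -3 + 720 = 717$)
$I^{2} = 717^{2} = 514089$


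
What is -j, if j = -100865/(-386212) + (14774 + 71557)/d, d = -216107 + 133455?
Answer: 1562835887/1995074639 ≈ 0.78335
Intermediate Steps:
d = -82652
j = -1562835887/1995074639 (j = -100865/(-386212) + (14774 + 71557)/(-82652) = -100865*(-1/386212) + 86331*(-1/82652) = 100865/386212 - 86331/82652 = -1562835887/1995074639 ≈ -0.78335)
-j = -1*(-1562835887/1995074639) = 1562835887/1995074639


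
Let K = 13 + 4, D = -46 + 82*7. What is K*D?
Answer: 8976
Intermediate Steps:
D = 528 (D = -46 + 574 = 528)
K = 17
K*D = 17*528 = 8976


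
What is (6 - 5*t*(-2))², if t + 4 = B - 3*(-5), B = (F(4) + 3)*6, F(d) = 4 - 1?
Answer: 226576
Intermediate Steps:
F(d) = 3
B = 36 (B = (3 + 3)*6 = 6*6 = 36)
t = 47 (t = -4 + (36 - 3*(-5)) = -4 + (36 + 15) = -4 + 51 = 47)
(6 - 5*t*(-2))² = (6 - 235*(-2))² = (6 - 5*(-94))² = (6 + 470)² = 476² = 226576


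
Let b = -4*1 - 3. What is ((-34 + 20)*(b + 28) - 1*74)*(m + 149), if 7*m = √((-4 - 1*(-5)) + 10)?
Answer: -54832 - 368*√11/7 ≈ -55006.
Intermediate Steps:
b = -7 (b = -4 - 3 = -7)
m = √11/7 (m = √((-4 - 1*(-5)) + 10)/7 = √((-4 + 5) + 10)/7 = √(1 + 10)/7 = √11/7 ≈ 0.47380)
((-34 + 20)*(b + 28) - 1*74)*(m + 149) = ((-34 + 20)*(-7 + 28) - 1*74)*(√11/7 + 149) = (-14*21 - 74)*(149 + √11/7) = (-294 - 74)*(149 + √11/7) = -368*(149 + √11/7) = -54832 - 368*√11/7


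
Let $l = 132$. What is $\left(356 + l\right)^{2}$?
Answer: $238144$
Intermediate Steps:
$\left(356 + l\right)^{2} = \left(356 + 132\right)^{2} = 488^{2} = 238144$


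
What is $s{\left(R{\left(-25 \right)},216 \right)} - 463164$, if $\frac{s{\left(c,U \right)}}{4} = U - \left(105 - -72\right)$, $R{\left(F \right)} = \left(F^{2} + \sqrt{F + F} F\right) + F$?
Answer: $-463008$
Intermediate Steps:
$R{\left(F \right)} = F + F^{2} + \sqrt{2} F^{\frac{3}{2}}$ ($R{\left(F \right)} = \left(F^{2} + \sqrt{2 F} F\right) + F = \left(F^{2} + \sqrt{2} \sqrt{F} F\right) + F = \left(F^{2} + \sqrt{2} F^{\frac{3}{2}}\right) + F = F + F^{2} + \sqrt{2} F^{\frac{3}{2}}$)
$s{\left(c,U \right)} = -708 + 4 U$ ($s{\left(c,U \right)} = 4 \left(U - \left(105 - -72\right)\right) = 4 \left(U - \left(105 + 72\right)\right) = 4 \left(U - 177\right) = 4 \left(-177 + U\right) = -708 + 4 U$)
$s{\left(R{\left(-25 \right)},216 \right)} - 463164 = \left(-708 + 4 \cdot 216\right) - 463164 = \left(-708 + 864\right) - 463164 = 156 - 463164 = -463008$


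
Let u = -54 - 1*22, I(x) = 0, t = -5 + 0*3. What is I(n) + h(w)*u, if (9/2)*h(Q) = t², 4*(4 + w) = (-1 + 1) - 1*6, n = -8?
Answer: -3800/9 ≈ -422.22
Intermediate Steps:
t = -5 (t = -5 + 0 = -5)
w = -11/2 (w = -4 + ((-1 + 1) - 1*6)/4 = -4 + (0 - 6)/4 = -4 + (¼)*(-6) = -4 - 3/2 = -11/2 ≈ -5.5000)
u = -76 (u = -54 - 22 = -76)
h(Q) = 50/9 (h(Q) = (2/9)*(-5)² = (2/9)*25 = 50/9)
I(n) + h(w)*u = 0 + (50/9)*(-76) = 0 - 3800/9 = -3800/9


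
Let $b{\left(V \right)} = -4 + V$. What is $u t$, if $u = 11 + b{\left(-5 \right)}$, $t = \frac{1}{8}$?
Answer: $\frac{1}{4} \approx 0.25$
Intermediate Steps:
$t = \frac{1}{8} \approx 0.125$
$u = 2$ ($u = 11 - 9 = 2$)
$u t = 2 \cdot \frac{1}{8} = \frac{1}{4}$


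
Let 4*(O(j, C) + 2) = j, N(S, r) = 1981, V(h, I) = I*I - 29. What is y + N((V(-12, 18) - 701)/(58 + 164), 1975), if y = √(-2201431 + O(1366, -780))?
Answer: 1981 + I*√8804366/2 ≈ 1981.0 + 1483.6*I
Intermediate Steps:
V(h, I) = -29 + I² (V(h, I) = I² - 29 = -29 + I²)
O(j, C) = -2 + j/4
y = I*√8804366/2 (y = √(-2201431 + (-2 + (¼)*1366)) = √(-2201431 + (-2 + 683/2)) = √(-2201431 + 679/2) = √(-4402183/2) = I*√8804366/2 ≈ 1483.6*I)
y + N((V(-12, 18) - 701)/(58 + 164), 1975) = I*√8804366/2 + 1981 = 1981 + I*√8804366/2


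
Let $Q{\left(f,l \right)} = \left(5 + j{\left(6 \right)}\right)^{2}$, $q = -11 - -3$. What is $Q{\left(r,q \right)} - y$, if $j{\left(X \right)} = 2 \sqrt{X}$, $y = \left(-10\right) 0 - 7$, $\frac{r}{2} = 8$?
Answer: $56 + 20 \sqrt{6} \approx 104.99$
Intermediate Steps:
$r = 16$ ($r = 2 \cdot 8 = 16$)
$y = -7$ ($y = 0 - 7 = -7$)
$q = -8$ ($q = -11 + 3 = -8$)
$Q{\left(f,l \right)} = \left(5 + 2 \sqrt{6}\right)^{2}$
$Q{\left(r,q \right)} - y = \left(49 + 20 \sqrt{6}\right) - -7 = \left(49 + 20 \sqrt{6}\right) + 7 = 56 + 20 \sqrt{6}$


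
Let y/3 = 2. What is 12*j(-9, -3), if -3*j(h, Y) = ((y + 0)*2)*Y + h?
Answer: 180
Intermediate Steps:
y = 6 (y = 3*2 = 6)
j(h, Y) = -4*Y - h/3 (j(h, Y) = -(((6 + 0)*2)*Y + h)/3 = -((6*2)*Y + h)/3 = -(12*Y + h)/3 = -(h + 12*Y)/3 = -4*Y - h/3)
12*j(-9, -3) = 12*(-4*(-3) - 1/3*(-9)) = 12*(12 + 3) = 12*15 = 180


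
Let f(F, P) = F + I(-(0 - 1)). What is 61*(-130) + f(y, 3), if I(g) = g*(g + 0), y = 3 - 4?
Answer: -7930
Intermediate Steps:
y = -1
I(g) = g**2 (I(g) = g*g = g**2)
f(F, P) = 1 + F (f(F, P) = F + (-(0 - 1))**2 = F + (-1*(-1))**2 = F + 1**2 = F + 1 = 1 + F)
61*(-130) + f(y, 3) = 61*(-130) + (1 - 1) = -7930 + 0 = -7930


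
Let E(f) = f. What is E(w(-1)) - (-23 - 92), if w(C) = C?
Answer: 114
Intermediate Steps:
E(w(-1)) - (-23 - 92) = -1 - (-23 - 92) = -1 - 1*(-115) = -1 + 115 = 114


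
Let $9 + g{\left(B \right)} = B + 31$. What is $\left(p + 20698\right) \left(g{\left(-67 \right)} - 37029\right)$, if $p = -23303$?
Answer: $96577770$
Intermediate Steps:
$g{\left(B \right)} = 22 + B$ ($g{\left(B \right)} = -9 + \left(B + 31\right) = -9 + \left(31 + B\right) = 22 + B$)
$\left(p + 20698\right) \left(g{\left(-67 \right)} - 37029\right) = \left(-23303 + 20698\right) \left(\left(22 - 67\right) - 37029\right) = - 2605 \left(-45 - 37029\right) = \left(-2605\right) \left(-37074\right) = 96577770$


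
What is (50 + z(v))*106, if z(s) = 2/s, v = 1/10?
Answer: 7420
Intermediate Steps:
v = ⅒ ≈ 0.10000
(50 + z(v))*106 = (50 + 2/(⅒))*106 = (50 + 2*10)*106 = (50 + 20)*106 = 70*106 = 7420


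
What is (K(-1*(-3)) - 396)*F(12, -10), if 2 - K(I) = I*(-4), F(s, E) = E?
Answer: 3820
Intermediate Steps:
K(I) = 2 + 4*I (K(I) = 2 - I*(-4) = 2 - (-4)*I = 2 + 4*I)
(K(-1*(-3)) - 396)*F(12, -10) = ((2 + 4*(-1*(-3))) - 396)*(-10) = ((2 + 4*3) - 396)*(-10) = ((2 + 12) - 396)*(-10) = (14 - 396)*(-10) = -382*(-10) = 3820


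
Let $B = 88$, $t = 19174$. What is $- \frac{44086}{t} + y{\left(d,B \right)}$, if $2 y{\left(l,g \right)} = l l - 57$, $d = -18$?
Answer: $\frac{2515643}{19174} \approx 131.2$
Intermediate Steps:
$y{\left(l,g \right)} = - \frac{57}{2} + \frac{l^{2}}{2}$ ($y{\left(l,g \right)} = \frac{l l - 57}{2} = \frac{l^{2} - 57}{2} = \frac{-57 + l^{2}}{2} = - \frac{57}{2} + \frac{l^{2}}{2}$)
$- \frac{44086}{t} + y{\left(d,B \right)} = - \frac{44086}{19174} - \left(\frac{57}{2} - \frac{\left(-18\right)^{2}}{2}\right) = \left(-44086\right) \frac{1}{19174} + \left(- \frac{57}{2} + \frac{1}{2} \cdot 324\right) = - \frac{22043}{9587} + \left(- \frac{57}{2} + 162\right) = - \frac{22043}{9587} + \frac{267}{2} = \frac{2515643}{19174}$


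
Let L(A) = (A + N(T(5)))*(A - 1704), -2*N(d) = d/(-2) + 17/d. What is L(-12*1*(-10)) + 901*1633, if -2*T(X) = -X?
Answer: 6428243/5 ≈ 1.2856e+6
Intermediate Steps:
T(X) = X/2 (T(X) = -(-1)*X/2 = X/2)
N(d) = -17/(2*d) + d/4 (N(d) = -(d/(-2) + 17/d)/2 = -(d*(-½) + 17/d)/2 = -(-d/2 + 17/d)/2 = -(17/d - d/2)/2 = -17/(2*d) + d/4)
L(A) = (-1704 + A)*(-111/40 + A) (L(A) = (A + (-34 + ((½)*5)²)/(4*(((½)*5))))*(A - 1704) = (A + (-34 + (5/2)²)/(4*(5/2)))*(-1704 + A) = (A + (¼)*(⅖)*(-34 + 25/4))*(-1704 + A) = (A + (¼)*(⅖)*(-111/4))*(-1704 + A) = (A - 111/40)*(-1704 + A) = (-111/40 + A)*(-1704 + A) = (-1704 + A)*(-111/40 + A))
L(-12*1*(-10)) + 901*1633 = (23643/5 + (-12*1*(-10))² - 68271*(-12*1)*(-10)/40) + 901*1633 = (23643/5 + (-12*(-10))² - (-204813)*(-10)/10) + 1471333 = (23643/5 + 120² - 68271/40*120) + 1471333 = (23643/5 + 14400 - 204813) + 1471333 = -928422/5 + 1471333 = 6428243/5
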